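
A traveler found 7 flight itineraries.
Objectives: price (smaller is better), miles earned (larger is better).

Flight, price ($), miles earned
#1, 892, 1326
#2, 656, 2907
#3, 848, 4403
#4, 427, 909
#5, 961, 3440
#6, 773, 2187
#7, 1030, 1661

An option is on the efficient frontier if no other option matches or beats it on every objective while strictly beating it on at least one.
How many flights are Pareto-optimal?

#1: dominated by #2 (price 656≤892, miles earned 2907≥1326).
#2: not dominated.
#3: not dominated (best miles earned).
#4: not dominated (best price).
#5: dominated by #3 (price 848≤961, miles earned 4403≥3440).
#6: dominated by #2 (price 656≤773, miles earned 2907≥2187).
#7: dominated by #2 (price 656≤1030, miles earned 2907≥1661).
Pareto-optimal: #2, #3, #4 → 3.

3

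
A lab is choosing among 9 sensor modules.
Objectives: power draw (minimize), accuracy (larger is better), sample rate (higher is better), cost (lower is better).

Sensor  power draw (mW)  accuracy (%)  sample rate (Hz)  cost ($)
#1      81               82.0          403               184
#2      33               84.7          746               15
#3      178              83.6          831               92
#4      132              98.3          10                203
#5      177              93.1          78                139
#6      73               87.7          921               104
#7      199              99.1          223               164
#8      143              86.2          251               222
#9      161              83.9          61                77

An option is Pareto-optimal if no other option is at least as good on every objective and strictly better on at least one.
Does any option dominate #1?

#2 vs #1: power draw 33≤81, accuracy 84.7≥82.0, sample rate 746≥403, cost 15≤184 — #2 is at least as good on every objective and strictly better on at least one, so #2 dominates #1.

Yes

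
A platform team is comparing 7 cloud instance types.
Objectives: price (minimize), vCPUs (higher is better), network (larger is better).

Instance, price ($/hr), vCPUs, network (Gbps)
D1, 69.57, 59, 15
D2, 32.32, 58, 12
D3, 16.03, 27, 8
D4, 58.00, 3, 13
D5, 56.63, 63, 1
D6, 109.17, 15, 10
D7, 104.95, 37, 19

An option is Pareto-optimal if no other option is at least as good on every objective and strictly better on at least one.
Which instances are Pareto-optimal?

D1: not dominated.
D2: not dominated.
D3: not dominated (best price).
D4: not dominated.
D5: not dominated (best vCPUs).
D6: dominated by D1 (price 69.57≤109.17, vCPUs 59≥15, network 15≥10).
D7: not dominated (best network).

D1, D2, D3, D4, D5, D7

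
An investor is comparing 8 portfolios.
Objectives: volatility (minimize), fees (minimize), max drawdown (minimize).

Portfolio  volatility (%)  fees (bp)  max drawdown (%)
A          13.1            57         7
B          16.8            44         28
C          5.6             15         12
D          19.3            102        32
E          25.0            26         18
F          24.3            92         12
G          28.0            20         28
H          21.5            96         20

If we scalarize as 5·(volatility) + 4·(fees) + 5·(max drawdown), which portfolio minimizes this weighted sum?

C

A: 5·13.1 + 4·57 + 5·7 = 328.5
B: 5·16.8 + 4·44 + 5·28 = 400.0
C: 5·5.6 + 4·15 + 5·12 = 148.0
D: 5·19.3 + 4·102 + 5·32 = 664.5
E: 5·25.0 + 4·26 + 5·18 = 319.0
F: 5·24.3 + 4·92 + 5·12 = 549.5
G: 5·28.0 + 4·20 + 5·28 = 360.0
H: 5·21.5 + 4·96 + 5·20 = 591.5
Lowest: C at 148.0.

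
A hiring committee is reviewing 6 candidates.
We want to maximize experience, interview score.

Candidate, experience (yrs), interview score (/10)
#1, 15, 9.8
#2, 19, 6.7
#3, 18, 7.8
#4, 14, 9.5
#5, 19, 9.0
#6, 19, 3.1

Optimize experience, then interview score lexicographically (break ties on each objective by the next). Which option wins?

First maximize experience: best is 19, kept {#2, #5, #6}.
Then maximize interview score: best is 9.0, kept {#5}.

#5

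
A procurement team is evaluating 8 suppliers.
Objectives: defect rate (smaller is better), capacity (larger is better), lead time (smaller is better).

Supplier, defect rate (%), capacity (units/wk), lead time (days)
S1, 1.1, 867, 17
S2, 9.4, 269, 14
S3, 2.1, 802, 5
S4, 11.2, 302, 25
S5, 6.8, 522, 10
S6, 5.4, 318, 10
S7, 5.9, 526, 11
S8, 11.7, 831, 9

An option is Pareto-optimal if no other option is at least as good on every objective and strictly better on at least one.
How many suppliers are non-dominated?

S1: not dominated (best defect rate).
S2: dominated by S3 (defect rate 2.1≤9.4, capacity 802≥269, lead time 5≤14).
S3: not dominated (best lead time).
S4: dominated by S1 (defect rate 1.1≤11.2, capacity 867≥302, lead time 17≤25).
S5: dominated by S3 (defect rate 2.1≤6.8, capacity 802≥522, lead time 5≤10).
S6: dominated by S3 (defect rate 2.1≤5.4, capacity 802≥318, lead time 5≤10).
S7: dominated by S3 (defect rate 2.1≤5.9, capacity 802≥526, lead time 5≤11).
S8: not dominated.
Pareto-optimal: S1, S3, S8 → 3.

3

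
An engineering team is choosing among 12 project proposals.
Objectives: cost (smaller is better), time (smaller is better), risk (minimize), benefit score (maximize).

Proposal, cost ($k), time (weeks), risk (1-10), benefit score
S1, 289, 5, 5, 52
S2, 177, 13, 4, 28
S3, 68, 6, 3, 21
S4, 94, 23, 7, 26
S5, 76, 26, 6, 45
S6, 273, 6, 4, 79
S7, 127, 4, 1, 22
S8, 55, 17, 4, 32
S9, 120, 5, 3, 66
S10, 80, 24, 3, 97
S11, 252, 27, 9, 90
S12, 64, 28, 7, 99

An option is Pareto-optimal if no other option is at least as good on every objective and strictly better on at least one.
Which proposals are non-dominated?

S1: dominated by S9 (cost 120≤289, time 5≤5, risk 3≤5, benefit score 66≥52).
S2: dominated by S9 (cost 120≤177, time 5≤13, risk 3≤4, benefit score 66≥28).
S3: not dominated.
S4: dominated by S8 (cost 55≤94, time 17≤23, risk 4≤7, benefit score 32≥26).
S5: not dominated.
S6: not dominated.
S7: not dominated (best time).
S8: not dominated (best cost).
S9: not dominated.
S10: not dominated.
S11: dominated by S10 (cost 80≤252, time 24≤27, risk 3≤9, benefit score 97≥90).
S12: not dominated (best benefit score).

S3, S5, S6, S7, S8, S9, S10, S12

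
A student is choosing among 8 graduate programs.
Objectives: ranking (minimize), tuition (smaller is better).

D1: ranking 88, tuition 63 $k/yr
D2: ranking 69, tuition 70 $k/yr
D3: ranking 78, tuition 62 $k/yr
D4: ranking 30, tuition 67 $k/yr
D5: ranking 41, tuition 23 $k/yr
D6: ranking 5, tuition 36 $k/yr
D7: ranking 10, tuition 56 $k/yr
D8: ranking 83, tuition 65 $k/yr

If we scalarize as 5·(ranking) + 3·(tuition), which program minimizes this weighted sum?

D6

D1: 5·88 + 3·63 = 629
D2: 5·69 + 3·70 = 555
D3: 5·78 + 3·62 = 576
D4: 5·30 + 3·67 = 351
D5: 5·41 + 3·23 = 274
D6: 5·5 + 3·36 = 133
D7: 5·10 + 3·56 = 218
D8: 5·83 + 3·65 = 610
Lowest: D6 at 133.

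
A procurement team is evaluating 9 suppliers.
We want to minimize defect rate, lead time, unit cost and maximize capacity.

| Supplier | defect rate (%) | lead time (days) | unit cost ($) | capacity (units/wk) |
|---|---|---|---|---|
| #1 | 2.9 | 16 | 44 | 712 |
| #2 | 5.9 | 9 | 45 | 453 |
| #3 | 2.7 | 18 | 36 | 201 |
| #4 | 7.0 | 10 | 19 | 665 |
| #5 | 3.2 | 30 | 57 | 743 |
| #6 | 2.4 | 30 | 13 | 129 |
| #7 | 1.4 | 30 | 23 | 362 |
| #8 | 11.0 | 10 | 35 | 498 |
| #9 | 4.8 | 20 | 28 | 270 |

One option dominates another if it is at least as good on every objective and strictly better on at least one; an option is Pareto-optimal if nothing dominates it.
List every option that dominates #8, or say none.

#4

#4: defect rate 7.0≤11.0, lead time 10≤10, unit cost 19≤35, capacity 665≥498 — dominates #8.
Others (#1, #2, #3, #5, #6, #7, #9) are each worse than #8 on at least one objective.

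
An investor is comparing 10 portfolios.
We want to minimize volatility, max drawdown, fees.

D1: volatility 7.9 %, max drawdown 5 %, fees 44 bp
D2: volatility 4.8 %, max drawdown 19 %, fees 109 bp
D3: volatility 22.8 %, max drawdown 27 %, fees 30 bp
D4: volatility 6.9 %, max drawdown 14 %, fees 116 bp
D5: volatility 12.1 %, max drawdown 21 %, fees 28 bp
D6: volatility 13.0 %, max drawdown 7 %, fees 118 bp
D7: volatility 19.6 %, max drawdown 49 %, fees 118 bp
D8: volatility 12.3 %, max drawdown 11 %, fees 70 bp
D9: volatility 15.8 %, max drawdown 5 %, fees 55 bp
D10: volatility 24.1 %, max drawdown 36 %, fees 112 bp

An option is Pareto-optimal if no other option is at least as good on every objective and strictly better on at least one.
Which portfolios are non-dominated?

D1: not dominated.
D2: not dominated (best volatility).
D3: dominated by D5 (volatility 12.1≤22.8, max drawdown 21≤27, fees 28≤30).
D4: not dominated.
D5: not dominated (best fees).
D6: dominated by D1 (volatility 7.9≤13.0, max drawdown 5≤7, fees 44≤118).
D7: dominated by D1 (volatility 7.9≤19.6, max drawdown 5≤49, fees 44≤118).
D8: dominated by D1 (volatility 7.9≤12.3, max drawdown 5≤11, fees 44≤70).
D9: dominated by D1 (volatility 7.9≤15.8, max drawdown 5≤5, fees 44≤55).
D10: dominated by D1 (volatility 7.9≤24.1, max drawdown 5≤36, fees 44≤112).

D1, D2, D4, D5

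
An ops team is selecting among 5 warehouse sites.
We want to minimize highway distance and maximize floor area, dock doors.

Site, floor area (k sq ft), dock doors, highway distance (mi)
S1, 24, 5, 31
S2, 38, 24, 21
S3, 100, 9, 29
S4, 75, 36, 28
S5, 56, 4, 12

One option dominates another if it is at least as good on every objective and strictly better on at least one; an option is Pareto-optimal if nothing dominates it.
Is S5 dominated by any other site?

No

S1: worse on floor area (24 vs 56).
S2: worse on floor area (38 vs 56).
S3: worse on highway distance (29 vs 12).
S4: worse on highway distance (28 vs 12).
No option is at least as good as S5 on every objective and strictly better on one.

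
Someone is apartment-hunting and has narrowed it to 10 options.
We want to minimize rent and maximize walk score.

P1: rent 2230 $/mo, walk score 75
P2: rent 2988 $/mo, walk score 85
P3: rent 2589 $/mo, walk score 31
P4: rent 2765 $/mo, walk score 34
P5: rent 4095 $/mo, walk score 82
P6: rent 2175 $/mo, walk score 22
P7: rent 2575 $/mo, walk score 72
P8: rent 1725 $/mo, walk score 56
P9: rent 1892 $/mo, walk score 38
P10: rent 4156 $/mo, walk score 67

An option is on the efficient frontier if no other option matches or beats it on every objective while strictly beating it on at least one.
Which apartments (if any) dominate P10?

P1: rent 2230≤4156, walk score 75≥67 — dominates P10.
P2: rent 2988≤4156, walk score 85≥67 — dominates P10.
P5: rent 4095≤4156, walk score 82≥67 — dominates P10.
P7: rent 2575≤4156, walk score 72≥67 — dominates P10.
Others (P3, P4, P6, P8, P9) are each worse than P10 on at least one objective.

P1, P2, P5, P7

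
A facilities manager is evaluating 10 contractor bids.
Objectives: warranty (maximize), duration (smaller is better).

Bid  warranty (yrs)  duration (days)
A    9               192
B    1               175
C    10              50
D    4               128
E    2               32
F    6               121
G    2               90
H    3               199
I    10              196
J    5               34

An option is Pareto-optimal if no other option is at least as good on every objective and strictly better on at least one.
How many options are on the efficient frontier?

3

A: dominated by C (warranty 10≥9, duration 50≤192).
B: dominated by C (warranty 10≥1, duration 50≤175).
C: not dominated.
D: dominated by C (warranty 10≥4, duration 50≤128).
E: not dominated (best duration).
F: dominated by C (warranty 10≥6, duration 50≤121).
G: dominated by C (warranty 10≥2, duration 50≤90).
H: dominated by A (warranty 9≥3, duration 192≤199).
I: dominated by C (warranty 10≥10, duration 50≤196).
J: not dominated.
Pareto-optimal: C, E, J → 3.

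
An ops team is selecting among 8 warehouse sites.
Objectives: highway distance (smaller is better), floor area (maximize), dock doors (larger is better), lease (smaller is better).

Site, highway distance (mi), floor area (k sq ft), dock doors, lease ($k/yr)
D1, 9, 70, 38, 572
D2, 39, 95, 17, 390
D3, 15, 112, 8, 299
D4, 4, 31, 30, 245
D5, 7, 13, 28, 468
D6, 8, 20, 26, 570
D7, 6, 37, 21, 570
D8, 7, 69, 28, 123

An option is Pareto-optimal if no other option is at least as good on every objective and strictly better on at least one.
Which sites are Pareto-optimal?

D1, D2, D3, D4, D7, D8

D1: not dominated (best dock doors).
D2: not dominated.
D3: not dominated (best floor area).
D4: not dominated (best highway distance).
D5: dominated by D4 (highway distance 4≤7, floor area 31≥13, dock doors 30≥28, lease 245≤468).
D6: dominated by D4 (highway distance 4≤8, floor area 31≥20, dock doors 30≥26, lease 245≤570).
D7: not dominated.
D8: not dominated (best lease).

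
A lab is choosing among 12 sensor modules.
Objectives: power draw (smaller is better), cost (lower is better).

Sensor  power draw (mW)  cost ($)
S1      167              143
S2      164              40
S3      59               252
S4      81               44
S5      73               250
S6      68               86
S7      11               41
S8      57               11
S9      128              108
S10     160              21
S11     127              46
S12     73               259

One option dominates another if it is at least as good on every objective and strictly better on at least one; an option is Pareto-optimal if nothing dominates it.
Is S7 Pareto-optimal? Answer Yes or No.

S1: worse on power draw (167 vs 11).
S2: worse on power draw (164 vs 11).
S3: worse on power draw (59 vs 11).
S4: worse on power draw (81 vs 11).
S5: worse on power draw (73 vs 11).
S6: worse on power draw (68 vs 11).
S8: worse on power draw (57 vs 11).
S9: worse on power draw (128 vs 11).
S10: worse on power draw (160 vs 11).
S11: worse on power draw (127 vs 11).
S12: worse on power draw (73 vs 11).
No option is at least as good as S7 on every objective and strictly better on one.

Yes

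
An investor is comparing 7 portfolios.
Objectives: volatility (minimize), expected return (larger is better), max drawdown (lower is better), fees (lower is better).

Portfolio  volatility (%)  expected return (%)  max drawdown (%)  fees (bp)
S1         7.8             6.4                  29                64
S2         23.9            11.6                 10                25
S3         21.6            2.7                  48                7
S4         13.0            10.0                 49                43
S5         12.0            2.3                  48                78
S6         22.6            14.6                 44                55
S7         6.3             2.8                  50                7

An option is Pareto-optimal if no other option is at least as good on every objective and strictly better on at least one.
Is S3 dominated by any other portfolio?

No

S1: worse on fees (64 vs 7).
S2: worse on volatility (23.9 vs 21.6).
S4: worse on max drawdown (49 vs 48).
S5: worse on expected return (2.3 vs 2.7).
S6: worse on volatility (22.6 vs 21.6).
S7: worse on max drawdown (50 vs 48).
No option is at least as good as S3 on every objective and strictly better on one.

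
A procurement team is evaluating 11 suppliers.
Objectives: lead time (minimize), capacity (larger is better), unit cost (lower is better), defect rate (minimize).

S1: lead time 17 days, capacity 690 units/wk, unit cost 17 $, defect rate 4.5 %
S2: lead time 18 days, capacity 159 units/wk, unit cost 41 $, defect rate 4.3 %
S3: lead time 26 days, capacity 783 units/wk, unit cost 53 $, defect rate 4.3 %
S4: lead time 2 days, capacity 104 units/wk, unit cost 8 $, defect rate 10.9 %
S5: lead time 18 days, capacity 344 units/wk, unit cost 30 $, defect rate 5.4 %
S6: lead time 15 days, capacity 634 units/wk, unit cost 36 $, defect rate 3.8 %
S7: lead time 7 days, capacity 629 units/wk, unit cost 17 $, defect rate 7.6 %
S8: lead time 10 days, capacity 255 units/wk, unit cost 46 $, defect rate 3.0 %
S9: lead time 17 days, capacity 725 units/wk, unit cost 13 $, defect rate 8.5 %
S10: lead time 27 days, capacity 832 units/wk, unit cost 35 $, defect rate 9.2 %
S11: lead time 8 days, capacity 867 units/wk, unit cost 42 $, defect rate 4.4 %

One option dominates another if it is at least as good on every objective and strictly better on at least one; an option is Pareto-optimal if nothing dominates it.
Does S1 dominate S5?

Yes

S1 vs S5: lead time 17≤18, capacity 690≥344, unit cost 17≤30, defect rate 4.5≤5.4 — S1 is at least as good on every objective with at least one strict improvement.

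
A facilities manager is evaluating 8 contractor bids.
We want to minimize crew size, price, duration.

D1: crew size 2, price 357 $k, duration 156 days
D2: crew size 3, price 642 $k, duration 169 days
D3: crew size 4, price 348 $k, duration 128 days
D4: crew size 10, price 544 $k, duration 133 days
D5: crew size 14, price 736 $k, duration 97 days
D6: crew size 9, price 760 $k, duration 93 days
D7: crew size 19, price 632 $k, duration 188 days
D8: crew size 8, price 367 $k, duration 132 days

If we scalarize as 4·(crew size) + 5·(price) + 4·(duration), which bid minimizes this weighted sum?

D1: 4·2 + 5·357 + 4·156 = 2417
D2: 4·3 + 5·642 + 4·169 = 3898
D3: 4·4 + 5·348 + 4·128 = 2268
D4: 4·10 + 5·544 + 4·133 = 3292
D5: 4·14 + 5·736 + 4·97 = 4124
D6: 4·9 + 5·760 + 4·93 = 4208
D7: 4·19 + 5·632 + 4·188 = 3988
D8: 4·8 + 5·367 + 4·132 = 2395
Lowest: D3 at 2268.

D3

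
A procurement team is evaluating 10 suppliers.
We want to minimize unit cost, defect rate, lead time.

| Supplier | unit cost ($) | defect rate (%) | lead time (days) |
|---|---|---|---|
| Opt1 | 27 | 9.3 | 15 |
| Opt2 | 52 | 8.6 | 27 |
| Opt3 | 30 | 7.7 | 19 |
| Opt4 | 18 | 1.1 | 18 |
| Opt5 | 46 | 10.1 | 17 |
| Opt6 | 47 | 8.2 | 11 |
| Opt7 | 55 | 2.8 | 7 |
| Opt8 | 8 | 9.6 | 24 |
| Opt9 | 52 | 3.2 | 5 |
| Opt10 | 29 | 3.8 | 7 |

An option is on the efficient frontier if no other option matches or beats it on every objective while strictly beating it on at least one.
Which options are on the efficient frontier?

Opt1, Opt4, Opt7, Opt8, Opt9, Opt10

Opt1: not dominated.
Opt2: dominated by Opt3 (unit cost 30≤52, defect rate 7.7≤8.6, lead time 19≤27).
Opt3: dominated by Opt4 (unit cost 18≤30, defect rate 1.1≤7.7, lead time 18≤19).
Opt4: not dominated (best defect rate).
Opt5: dominated by Opt1 (unit cost 27≤46, defect rate 9.3≤10.1, lead time 15≤17).
Opt6: dominated by Opt10 (unit cost 29≤47, defect rate 3.8≤8.2, lead time 7≤11).
Opt7: not dominated.
Opt8: not dominated (best unit cost).
Opt9: not dominated (best lead time).
Opt10: not dominated.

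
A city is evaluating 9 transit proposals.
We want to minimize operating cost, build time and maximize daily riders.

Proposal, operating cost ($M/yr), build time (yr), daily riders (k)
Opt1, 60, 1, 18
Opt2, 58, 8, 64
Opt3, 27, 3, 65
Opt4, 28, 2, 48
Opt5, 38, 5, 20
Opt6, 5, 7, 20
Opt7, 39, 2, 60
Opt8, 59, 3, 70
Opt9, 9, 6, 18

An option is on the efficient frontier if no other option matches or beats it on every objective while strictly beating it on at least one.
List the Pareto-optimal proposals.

Opt1, Opt3, Opt4, Opt6, Opt7, Opt8, Opt9

Opt1: not dominated (best build time).
Opt2: dominated by Opt3 (operating cost 27≤58, build time 3≤8, daily riders 65≥64).
Opt3: not dominated.
Opt4: not dominated.
Opt5: dominated by Opt3 (operating cost 27≤38, build time 3≤5, daily riders 65≥20).
Opt6: not dominated (best operating cost).
Opt7: not dominated.
Opt8: not dominated (best daily riders).
Opt9: not dominated.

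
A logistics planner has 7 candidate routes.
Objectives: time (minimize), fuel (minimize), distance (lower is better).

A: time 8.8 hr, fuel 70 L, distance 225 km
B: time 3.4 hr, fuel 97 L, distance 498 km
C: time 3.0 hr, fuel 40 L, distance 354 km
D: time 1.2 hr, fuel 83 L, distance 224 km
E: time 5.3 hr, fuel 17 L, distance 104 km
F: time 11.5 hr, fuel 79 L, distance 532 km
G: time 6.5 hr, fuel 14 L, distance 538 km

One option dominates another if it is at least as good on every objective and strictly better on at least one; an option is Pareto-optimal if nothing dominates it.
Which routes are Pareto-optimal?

A: dominated by E (time 5.3≤8.8, fuel 17≤70, distance 104≤225).
B: dominated by C (time 3.0≤3.4, fuel 40≤97, distance 354≤498).
C: not dominated.
D: not dominated (best time).
E: not dominated (best distance).
F: dominated by A (time 8.8≤11.5, fuel 70≤79, distance 225≤532).
G: not dominated (best fuel).

C, D, E, G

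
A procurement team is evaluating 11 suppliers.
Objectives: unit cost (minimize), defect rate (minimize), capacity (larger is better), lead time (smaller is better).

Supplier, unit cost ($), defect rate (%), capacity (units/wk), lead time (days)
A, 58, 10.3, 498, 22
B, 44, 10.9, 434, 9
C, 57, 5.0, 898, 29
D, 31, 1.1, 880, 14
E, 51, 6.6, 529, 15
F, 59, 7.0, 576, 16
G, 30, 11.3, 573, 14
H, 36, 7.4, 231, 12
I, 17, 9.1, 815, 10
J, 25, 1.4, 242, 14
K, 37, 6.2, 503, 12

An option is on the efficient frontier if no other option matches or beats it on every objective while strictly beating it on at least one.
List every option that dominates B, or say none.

A: worse on unit cost (58 vs 44).
C: worse on unit cost (57 vs 44).
D: worse on lead time (14 vs 9).
E: worse on unit cost (51 vs 44).
F: worse on unit cost (59 vs 44).
G: worse on defect rate (11.3 vs 10.9).
H: worse on capacity (231 vs 434).
I: worse on lead time (10 vs 9).
J: worse on capacity (242 vs 434).
K: worse on lead time (12 vs 9).
No option dominates B.

none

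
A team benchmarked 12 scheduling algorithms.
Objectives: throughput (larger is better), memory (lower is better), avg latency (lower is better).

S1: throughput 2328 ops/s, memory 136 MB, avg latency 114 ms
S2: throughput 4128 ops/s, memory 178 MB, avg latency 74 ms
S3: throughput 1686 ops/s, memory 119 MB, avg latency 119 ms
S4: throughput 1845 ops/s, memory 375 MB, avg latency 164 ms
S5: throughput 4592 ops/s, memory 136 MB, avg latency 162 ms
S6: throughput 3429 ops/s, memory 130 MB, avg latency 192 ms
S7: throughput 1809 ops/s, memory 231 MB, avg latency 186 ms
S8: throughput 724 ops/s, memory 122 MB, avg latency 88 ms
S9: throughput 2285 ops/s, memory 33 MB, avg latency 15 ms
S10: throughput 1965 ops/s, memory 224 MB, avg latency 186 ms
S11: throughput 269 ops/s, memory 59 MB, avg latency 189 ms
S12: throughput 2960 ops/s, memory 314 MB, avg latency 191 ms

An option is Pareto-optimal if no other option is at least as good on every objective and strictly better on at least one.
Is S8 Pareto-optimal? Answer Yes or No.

No

S9 vs S8: throughput 2285≥724, memory 33≤122, avg latency 15≤88 — S9 is at least as good on every objective and strictly better on at least one, so S9 dominates S8.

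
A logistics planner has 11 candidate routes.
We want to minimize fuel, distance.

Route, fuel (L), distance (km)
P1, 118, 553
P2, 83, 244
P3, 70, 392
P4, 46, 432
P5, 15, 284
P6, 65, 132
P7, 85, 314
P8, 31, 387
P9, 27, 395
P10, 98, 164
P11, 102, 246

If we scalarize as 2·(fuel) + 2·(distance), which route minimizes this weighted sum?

P6

P1: 2·118 + 2·553 = 1342
P2: 2·83 + 2·244 = 654
P3: 2·70 + 2·392 = 924
P4: 2·46 + 2·432 = 956
P5: 2·15 + 2·284 = 598
P6: 2·65 + 2·132 = 394
P7: 2·85 + 2·314 = 798
P8: 2·31 + 2·387 = 836
P9: 2·27 + 2·395 = 844
P10: 2·98 + 2·164 = 524
P11: 2·102 + 2·246 = 696
Lowest: P6 at 394.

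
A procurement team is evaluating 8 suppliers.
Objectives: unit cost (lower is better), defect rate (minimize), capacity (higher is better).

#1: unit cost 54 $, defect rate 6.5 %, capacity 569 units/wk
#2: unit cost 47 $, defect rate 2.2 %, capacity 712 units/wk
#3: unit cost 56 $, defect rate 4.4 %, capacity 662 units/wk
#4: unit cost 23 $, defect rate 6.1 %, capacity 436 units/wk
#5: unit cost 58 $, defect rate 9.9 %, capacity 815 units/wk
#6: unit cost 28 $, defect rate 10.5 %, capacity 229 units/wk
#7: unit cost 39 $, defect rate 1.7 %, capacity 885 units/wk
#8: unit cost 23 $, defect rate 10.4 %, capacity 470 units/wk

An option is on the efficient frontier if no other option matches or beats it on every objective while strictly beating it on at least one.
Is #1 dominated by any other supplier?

#2 vs #1: unit cost 47≤54, defect rate 2.2≤6.5, capacity 712≥569 — #2 is at least as good on every objective and strictly better on at least one, so #2 dominates #1.

Yes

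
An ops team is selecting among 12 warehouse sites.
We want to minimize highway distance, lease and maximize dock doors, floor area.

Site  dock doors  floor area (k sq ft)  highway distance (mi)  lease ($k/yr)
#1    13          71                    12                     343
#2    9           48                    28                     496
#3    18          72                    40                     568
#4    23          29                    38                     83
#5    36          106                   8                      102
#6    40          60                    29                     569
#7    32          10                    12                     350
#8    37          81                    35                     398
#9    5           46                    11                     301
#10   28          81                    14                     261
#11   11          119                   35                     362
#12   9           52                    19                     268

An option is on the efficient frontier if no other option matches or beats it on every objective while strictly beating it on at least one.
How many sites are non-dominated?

5

#1: dominated by #5 (dock doors 36≥13, floor area 106≥71, highway distance 8≤12, lease 102≤343).
#2: dominated by #1 (dock doors 13≥9, floor area 71≥48, highway distance 12≤28, lease 343≤496).
#3: dominated by #5 (dock doors 36≥18, floor area 106≥72, highway distance 8≤40, lease 102≤568).
#4: not dominated (best lease).
#5: not dominated (best highway distance).
#6: not dominated (best dock doors).
#7: dominated by #5 (dock doors 36≥32, floor area 106≥10, highway distance 8≤12, lease 102≤350).
#8: not dominated.
#9: dominated by #5 (dock doors 36≥5, floor area 106≥46, highway distance 8≤11, lease 102≤301).
#10: dominated by #5 (dock doors 36≥28, floor area 106≥81, highway distance 8≤14, lease 102≤261).
#11: not dominated (best floor area).
#12: dominated by #5 (dock doors 36≥9, floor area 106≥52, highway distance 8≤19, lease 102≤268).
Pareto-optimal: #4, #5, #6, #8, #11 → 5.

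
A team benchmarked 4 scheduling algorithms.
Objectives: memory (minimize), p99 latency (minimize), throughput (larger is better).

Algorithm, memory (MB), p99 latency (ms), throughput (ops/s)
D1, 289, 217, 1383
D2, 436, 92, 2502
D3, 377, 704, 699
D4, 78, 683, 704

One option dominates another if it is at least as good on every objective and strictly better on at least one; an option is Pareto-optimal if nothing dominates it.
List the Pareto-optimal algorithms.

D1, D2, D4

D1: not dominated.
D2: not dominated (best p99 latency).
D3: dominated by D1 (memory 289≤377, p99 latency 217≤704, throughput 1383≥699).
D4: not dominated (best memory).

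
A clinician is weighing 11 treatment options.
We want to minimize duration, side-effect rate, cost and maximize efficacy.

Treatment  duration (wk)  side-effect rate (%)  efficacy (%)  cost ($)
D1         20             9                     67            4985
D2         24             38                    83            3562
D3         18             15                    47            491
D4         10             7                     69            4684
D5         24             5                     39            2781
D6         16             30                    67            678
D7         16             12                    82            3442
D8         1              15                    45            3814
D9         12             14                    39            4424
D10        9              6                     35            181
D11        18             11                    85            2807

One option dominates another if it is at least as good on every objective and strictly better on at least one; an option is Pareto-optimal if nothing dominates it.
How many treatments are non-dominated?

D1: dominated by D4 (duration 10≤20, side-effect rate 7≤9, efficacy 69≥67, cost 4684≤4985).
D2: dominated by D11 (duration 18≤24, side-effect rate 11≤38, efficacy 85≥83, cost 2807≤3562).
D3: not dominated.
D4: not dominated.
D5: not dominated (best side-effect rate).
D6: not dominated.
D7: not dominated.
D8: not dominated (best duration).
D9: not dominated.
D10: not dominated (best cost).
D11: not dominated (best efficacy).
Pareto-optimal: D3, D4, D5, D6, D7, D8, D9, D10, D11 → 9.

9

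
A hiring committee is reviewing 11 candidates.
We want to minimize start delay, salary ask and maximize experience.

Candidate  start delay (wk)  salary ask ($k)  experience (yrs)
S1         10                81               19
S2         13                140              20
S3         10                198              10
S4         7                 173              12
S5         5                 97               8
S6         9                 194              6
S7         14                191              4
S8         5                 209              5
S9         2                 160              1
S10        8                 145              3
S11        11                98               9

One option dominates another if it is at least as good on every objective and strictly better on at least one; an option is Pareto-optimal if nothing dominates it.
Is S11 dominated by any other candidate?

Yes

S1 vs S11: start delay 10≤11, salary ask 81≤98, experience 19≥9 — S1 is at least as good on every objective and strictly better on at least one, so S1 dominates S11.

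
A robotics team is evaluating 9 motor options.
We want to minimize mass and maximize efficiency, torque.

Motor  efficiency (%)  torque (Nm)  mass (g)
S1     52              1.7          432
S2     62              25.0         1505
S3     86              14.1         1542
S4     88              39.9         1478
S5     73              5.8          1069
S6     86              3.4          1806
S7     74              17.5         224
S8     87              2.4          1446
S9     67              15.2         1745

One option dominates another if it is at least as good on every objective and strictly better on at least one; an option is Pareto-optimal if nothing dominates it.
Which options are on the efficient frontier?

S1: dominated by S7 (efficiency 74≥52, torque 17.5≥1.7, mass 224≤432).
S2: dominated by S4 (efficiency 88≥62, torque 39.9≥25.0, mass 1478≤1505).
S3: dominated by S4 (efficiency 88≥86, torque 39.9≥14.1, mass 1478≤1542).
S4: not dominated (best efficiency).
S5: dominated by S7 (efficiency 74≥73, torque 17.5≥5.8, mass 224≤1069).
S6: dominated by S3 (efficiency 86≥86, torque 14.1≥3.4, mass 1542≤1806).
S7: not dominated (best mass).
S8: not dominated.
S9: dominated by S4 (efficiency 88≥67, torque 39.9≥15.2, mass 1478≤1745).

S4, S7, S8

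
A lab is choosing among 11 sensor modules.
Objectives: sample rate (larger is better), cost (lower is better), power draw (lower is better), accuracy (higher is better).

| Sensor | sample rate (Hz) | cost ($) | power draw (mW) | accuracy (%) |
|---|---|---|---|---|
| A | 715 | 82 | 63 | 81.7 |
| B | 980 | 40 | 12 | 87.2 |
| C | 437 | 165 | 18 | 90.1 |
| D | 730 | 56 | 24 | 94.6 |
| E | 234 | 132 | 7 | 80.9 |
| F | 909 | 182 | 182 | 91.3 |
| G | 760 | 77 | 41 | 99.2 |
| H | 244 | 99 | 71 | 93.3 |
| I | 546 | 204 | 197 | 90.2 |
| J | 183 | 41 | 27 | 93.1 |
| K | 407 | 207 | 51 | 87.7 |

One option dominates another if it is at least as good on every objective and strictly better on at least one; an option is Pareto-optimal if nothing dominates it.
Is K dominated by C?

C vs K: sample rate 437≥407, cost 165≤207, power draw 18≤51, accuracy 90.1≥87.7 — C is at least as good on every objective with at least one strict improvement.

Yes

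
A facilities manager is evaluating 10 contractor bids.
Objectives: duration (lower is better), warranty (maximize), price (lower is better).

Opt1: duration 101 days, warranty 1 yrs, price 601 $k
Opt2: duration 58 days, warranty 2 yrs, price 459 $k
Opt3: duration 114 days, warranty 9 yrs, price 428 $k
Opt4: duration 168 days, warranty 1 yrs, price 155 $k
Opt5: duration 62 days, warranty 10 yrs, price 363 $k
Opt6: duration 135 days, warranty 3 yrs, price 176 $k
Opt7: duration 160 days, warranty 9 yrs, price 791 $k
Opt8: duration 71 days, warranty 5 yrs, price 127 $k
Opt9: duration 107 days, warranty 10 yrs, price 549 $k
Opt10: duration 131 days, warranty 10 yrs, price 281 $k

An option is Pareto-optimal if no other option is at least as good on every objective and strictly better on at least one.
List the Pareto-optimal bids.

Opt1: dominated by Opt2 (duration 58≤101, warranty 2≥1, price 459≤601).
Opt2: not dominated (best duration).
Opt3: dominated by Opt5 (duration 62≤114, warranty 10≥9, price 363≤428).
Opt4: dominated by Opt8 (duration 71≤168, warranty 5≥1, price 127≤155).
Opt5: not dominated.
Opt6: dominated by Opt8 (duration 71≤135, warranty 5≥3, price 127≤176).
Opt7: dominated by Opt3 (duration 114≤160, warranty 9≥9, price 428≤791).
Opt8: not dominated (best price).
Opt9: dominated by Opt5 (duration 62≤107, warranty 10≥10, price 363≤549).
Opt10: not dominated.

Opt2, Opt5, Opt8, Opt10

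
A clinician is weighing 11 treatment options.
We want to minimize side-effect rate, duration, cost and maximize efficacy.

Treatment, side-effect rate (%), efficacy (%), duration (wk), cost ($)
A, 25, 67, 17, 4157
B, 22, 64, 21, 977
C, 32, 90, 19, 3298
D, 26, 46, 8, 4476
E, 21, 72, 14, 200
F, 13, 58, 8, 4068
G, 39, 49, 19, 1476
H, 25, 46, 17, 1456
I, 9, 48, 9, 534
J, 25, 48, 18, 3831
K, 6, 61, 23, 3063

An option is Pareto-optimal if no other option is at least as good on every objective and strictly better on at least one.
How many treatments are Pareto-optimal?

5

A: dominated by E (side-effect rate 21≤25, efficacy 72≥67, duration 14≤17, cost 200≤4157).
B: dominated by E (side-effect rate 21≤22, efficacy 72≥64, duration 14≤21, cost 200≤977).
C: not dominated (best efficacy).
D: dominated by F (side-effect rate 13≤26, efficacy 58≥46, duration 8≤8, cost 4068≤4476).
E: not dominated (best cost).
F: not dominated.
G: dominated by E (side-effect rate 21≤39, efficacy 72≥49, duration 14≤19, cost 200≤1476).
H: dominated by E (side-effect rate 21≤25, efficacy 72≥46, duration 14≤17, cost 200≤1456).
I: not dominated.
J: dominated by E (side-effect rate 21≤25, efficacy 72≥48, duration 14≤18, cost 200≤3831).
K: not dominated (best side-effect rate).
Pareto-optimal: C, E, F, I, K → 5.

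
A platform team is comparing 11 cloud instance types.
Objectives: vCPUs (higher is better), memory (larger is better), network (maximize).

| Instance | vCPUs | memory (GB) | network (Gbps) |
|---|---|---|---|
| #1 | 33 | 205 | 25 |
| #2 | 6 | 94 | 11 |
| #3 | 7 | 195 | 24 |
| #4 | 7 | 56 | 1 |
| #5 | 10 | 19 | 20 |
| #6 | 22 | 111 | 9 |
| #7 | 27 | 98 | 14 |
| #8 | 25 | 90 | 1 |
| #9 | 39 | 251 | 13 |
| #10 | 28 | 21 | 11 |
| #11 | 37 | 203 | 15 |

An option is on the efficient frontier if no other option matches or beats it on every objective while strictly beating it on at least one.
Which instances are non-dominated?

#1, #9, #11

#1: not dominated (best network).
#2: dominated by #1 (vCPUs 33≥6, memory 205≥94, network 25≥11).
#3: dominated by #1 (vCPUs 33≥7, memory 205≥195, network 25≥24).
#4: dominated by #1 (vCPUs 33≥7, memory 205≥56, network 25≥1).
#5: dominated by #1 (vCPUs 33≥10, memory 205≥19, network 25≥20).
#6: dominated by #1 (vCPUs 33≥22, memory 205≥111, network 25≥9).
#7: dominated by #1 (vCPUs 33≥27, memory 205≥98, network 25≥14).
#8: dominated by #1 (vCPUs 33≥25, memory 205≥90, network 25≥1).
#9: not dominated (best vCPUs).
#10: dominated by #1 (vCPUs 33≥28, memory 205≥21, network 25≥11).
#11: not dominated.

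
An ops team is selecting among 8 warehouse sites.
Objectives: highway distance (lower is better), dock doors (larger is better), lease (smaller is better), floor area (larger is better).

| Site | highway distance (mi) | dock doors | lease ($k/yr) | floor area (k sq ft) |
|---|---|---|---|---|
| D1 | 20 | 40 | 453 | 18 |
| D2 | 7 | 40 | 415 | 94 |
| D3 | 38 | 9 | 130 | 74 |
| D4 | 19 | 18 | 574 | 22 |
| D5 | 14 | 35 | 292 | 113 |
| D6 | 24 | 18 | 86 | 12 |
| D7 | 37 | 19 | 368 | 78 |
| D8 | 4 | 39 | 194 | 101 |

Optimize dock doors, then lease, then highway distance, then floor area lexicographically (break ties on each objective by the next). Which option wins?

First maximize dock doors: best is 40, kept {D1, D2}.
Then minimize lease: best is 415, kept {D2}.

D2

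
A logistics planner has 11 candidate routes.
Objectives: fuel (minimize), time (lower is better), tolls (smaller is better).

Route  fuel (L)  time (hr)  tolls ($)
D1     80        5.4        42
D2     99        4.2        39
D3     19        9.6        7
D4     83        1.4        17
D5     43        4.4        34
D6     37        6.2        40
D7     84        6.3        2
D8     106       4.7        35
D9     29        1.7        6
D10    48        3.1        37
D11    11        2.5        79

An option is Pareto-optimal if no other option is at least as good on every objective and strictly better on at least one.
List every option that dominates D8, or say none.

D4: fuel 83≤106, time 1.4≤4.7, tolls 17≤35 — dominates D8.
D5: fuel 43≤106, time 4.4≤4.7, tolls 34≤35 — dominates D8.
D9: fuel 29≤106, time 1.7≤4.7, tolls 6≤35 — dominates D8.
Others (D1, D2, D3, D6, D7, D10, D11) are each worse than D8 on at least one objective.

D4, D5, D9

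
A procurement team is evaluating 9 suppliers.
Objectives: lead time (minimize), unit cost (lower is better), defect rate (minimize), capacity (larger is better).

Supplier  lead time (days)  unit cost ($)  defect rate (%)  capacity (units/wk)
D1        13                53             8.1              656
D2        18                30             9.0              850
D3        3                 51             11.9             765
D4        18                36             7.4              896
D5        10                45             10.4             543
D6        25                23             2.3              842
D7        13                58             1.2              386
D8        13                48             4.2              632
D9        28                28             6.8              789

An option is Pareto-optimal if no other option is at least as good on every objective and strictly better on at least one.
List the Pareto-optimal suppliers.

D1: not dominated.
D2: not dominated.
D3: not dominated (best lead time).
D4: not dominated (best capacity).
D5: not dominated.
D6: not dominated (best unit cost).
D7: not dominated (best defect rate).
D8: not dominated.
D9: dominated by D6 (lead time 25≤28, unit cost 23≤28, defect rate 2.3≤6.8, capacity 842≥789).

D1, D2, D3, D4, D5, D6, D7, D8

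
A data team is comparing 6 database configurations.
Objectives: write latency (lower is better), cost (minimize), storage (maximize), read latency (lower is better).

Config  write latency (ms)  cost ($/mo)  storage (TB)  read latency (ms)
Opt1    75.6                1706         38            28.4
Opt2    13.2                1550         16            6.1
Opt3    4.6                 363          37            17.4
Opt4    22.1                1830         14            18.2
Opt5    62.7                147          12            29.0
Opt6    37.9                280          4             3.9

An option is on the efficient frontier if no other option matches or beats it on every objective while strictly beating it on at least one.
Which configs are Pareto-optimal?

Opt1, Opt2, Opt3, Opt5, Opt6

Opt1: not dominated (best storage).
Opt2: not dominated.
Opt3: not dominated (best write latency).
Opt4: dominated by Opt2 (write latency 13.2≤22.1, cost 1550≤1830, storage 16≥14, read latency 6.1≤18.2).
Opt5: not dominated (best cost).
Opt6: not dominated (best read latency).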